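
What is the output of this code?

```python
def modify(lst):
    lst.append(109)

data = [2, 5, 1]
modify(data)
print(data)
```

Key concept: function modifies passed list.
Step by step:
`data = [2, 5, 1]` → data = [2, 5, 1]
`modify(data)` → data = [2, 5, 1, 109]
`print(data)` → prints [2, 5, 1, 109]

Answer: [2, 5, 1, 109]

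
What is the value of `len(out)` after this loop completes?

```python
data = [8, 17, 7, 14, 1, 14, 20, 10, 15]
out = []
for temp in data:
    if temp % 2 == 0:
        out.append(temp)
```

Count even numbers in [8, 17, 7, 14, 1, 14, 20, 10, 15]
`out` takes the values: [] → [8] → [8, 14] → [8, 14, 14] → [8, 14, 14, 20] → [8, 14, 14, 20, 10]
So `len(out)` = 5

Answer: 5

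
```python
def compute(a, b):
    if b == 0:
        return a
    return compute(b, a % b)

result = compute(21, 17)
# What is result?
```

compute(21, 17) -> compute(17, 4) -> compute(4, 1) -> compute(1, 0) -> 1

Answer: 1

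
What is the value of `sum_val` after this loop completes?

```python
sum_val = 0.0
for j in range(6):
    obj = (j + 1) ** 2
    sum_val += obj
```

Sum of squared losses 1² + 2² + ... + 6²
`sum_val` takes the values: 0.0 → 1.0 → 5.0 → 14.0 → 30.0 → 55.0 → 91.0

Answer: 91.0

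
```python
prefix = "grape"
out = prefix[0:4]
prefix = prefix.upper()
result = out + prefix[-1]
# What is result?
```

Trace:
`prefix = "grape"` → prefix = 'grape'
`out = prefix[0:4]` → out = 'grap'
`prefix = prefix.upper()` → prefix = 'GRAPE'
`result = out + prefix[-1]` → result = 'grapE'
So result = 'grapE'

Answer: 'grapE'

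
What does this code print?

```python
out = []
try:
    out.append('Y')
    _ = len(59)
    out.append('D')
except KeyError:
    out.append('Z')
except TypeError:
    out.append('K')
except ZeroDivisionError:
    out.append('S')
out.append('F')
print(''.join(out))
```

Execution trace: 'Y' (try body) → 'K' (except TypeError) → 'F' (after the try/except). Output: YKF

Answer: YKF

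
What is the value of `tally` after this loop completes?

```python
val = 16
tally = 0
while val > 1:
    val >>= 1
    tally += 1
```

Count right shifts until 1
`tally` takes the values: 0 → 1 → 2 → 3 → 4

Answer: 4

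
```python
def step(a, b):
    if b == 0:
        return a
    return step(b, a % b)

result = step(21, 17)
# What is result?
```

step(21, 17) -> step(17, 4) -> step(4, 1) -> step(1, 0) -> 1

Answer: 1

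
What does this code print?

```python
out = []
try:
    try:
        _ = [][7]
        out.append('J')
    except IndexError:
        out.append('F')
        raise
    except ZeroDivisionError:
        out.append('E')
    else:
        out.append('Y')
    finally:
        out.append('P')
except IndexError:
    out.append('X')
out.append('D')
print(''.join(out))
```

Execution trace: 'F' (inner except IndexError) → 'P' (inner finally) → 'X' (outer except IndexError) → 'D' (after the try/except). Output: FPXD

Answer: FPXD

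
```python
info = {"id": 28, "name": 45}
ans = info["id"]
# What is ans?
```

Trace:
`info = {"id": 28, "name": 45}` → info = {'id': 28, 'name': 45}
`ans = info["id"]` → ans = 28
So ans = 28

Answer: 28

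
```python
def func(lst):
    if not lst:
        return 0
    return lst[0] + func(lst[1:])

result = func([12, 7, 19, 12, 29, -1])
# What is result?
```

12 + 7 + 19 + 12 + 29 + (-1) + 0 = 78

Answer: 78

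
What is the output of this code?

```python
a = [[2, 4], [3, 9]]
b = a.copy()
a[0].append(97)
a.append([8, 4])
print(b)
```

Key concept: shallow copy with nested lists.
Step by step:
`a = [[2, 4], [3, 9]]` → a = [[2, 4], [3, 9]]
`b = a.copy()` → b = [[2, 4], [3, 9]]
`a[0].append(97)` → a = [[2, 4, 97], [3, 9]]; b = [[2, 4, 97], [3, 9]]
`a.append([8, 4])` → a = [[2, 4, 97], [3, 9], [8, 4]]
`print(b)` → prints [[2, 4, 97], [3, 9]]

Answer: [[2, 4, 97], [3, 9]]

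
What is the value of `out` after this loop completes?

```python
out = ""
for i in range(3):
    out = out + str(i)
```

Concatenate digits 0 to 2
`out` takes the values: "" → "0" → "01" → "012"

Answer: "012"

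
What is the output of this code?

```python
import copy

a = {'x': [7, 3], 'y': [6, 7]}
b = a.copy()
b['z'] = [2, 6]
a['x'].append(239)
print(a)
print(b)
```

Key concept: shallow copy of dict with mutable values.
Step by step:
`a = {'x': [7, 3], 'y': [6, 7]}` → a = {'x': [7, 3], 'y': [6, 7]}
`b = a.copy()` → b = {'x': [7, 3], 'y': [6, 7]}
`b['z'] = [2, 6]` → b = {'x': [7, 3], 'y': [6, 7], 'z': [2, 6]}
`a['x'].append(239)` → a = {'x': [7, 3, 239], 'y': [6, 7]}; b = {'x': [7, 3, 239], 'y': [6, 7], 'z': [2, 6]}
`print(a)` → prints {'x': [7, 3, 239], 'y': [6, 7]}
`print(b)` → prints {'x': [7, 3, 239], 'y': [6, 7], 'z': [2, 6]}

Answer:
{'x': [7, 3, 239], 'y': [6, 7]}
{'x': [7, 3, 239], 'y': [6, 7], 'z': [2, 6]}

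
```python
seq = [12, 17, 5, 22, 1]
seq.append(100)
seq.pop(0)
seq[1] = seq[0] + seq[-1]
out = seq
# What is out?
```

Trace:
`seq = [12, 17, 5, 22, 1]` → seq = [12, 17, 5, 22, 1]
`seq.append(100)` → seq = [12, 17, 5, 22, 1, 100]
`seq.pop(0)` → seq = [17, 5, 22, 1, 100]
`seq[1] = seq[0] + seq[-1]` → seq = [17, 117, 22, 1, 100]
`out = seq` → out = [17, 117, 22, 1, 100]
So out = [17, 117, 22, 1, 100]

Answer: [17, 117, 22, 1, 100]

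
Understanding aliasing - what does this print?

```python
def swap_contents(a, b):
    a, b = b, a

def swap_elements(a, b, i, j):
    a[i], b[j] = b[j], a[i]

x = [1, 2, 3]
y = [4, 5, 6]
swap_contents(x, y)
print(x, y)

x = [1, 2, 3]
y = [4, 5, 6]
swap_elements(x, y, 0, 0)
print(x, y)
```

Key concept: parameter rebinding vs mutation.
Step by step:
`x = [1, 2, 3]` → x = [1, 2, 3]
`y = [4, 5, 6]` → y = [4, 5, 6]
`swap_contents(x, y)` → no visible change to tracked variables
`print(x, y)` → prints [1, 2, 3] [4, 5, 6]
`x = [1, 2, 3]` → x = [1, 2, 3]
`y = [4, 5, 6]` → y = [4, 5, 6]
`swap_elements(x, y, 0, 0)` → x = [4, 2, 3]; y = [1, 5, 6]
`print(x, y)` → prints [4, 2, 3] [1, 5, 6]

Answer:
[1, 2, 3] [4, 5, 6]
[4, 2, 3] [1, 5, 6]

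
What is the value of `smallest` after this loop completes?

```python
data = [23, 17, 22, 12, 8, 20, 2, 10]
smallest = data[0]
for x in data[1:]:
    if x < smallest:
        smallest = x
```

Minimum of [23, 17, 22, 12, 8, 20, 2, 10]
`smallest` takes the values: 23 → 17 → 12 → 8 → 2

Answer: 2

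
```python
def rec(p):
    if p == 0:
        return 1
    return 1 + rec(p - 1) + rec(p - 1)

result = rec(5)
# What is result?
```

rec(p) = 1 + 2·rec(p-1), rec(0)=1. Closed form: (1+1)·2^5 - 1 = 63.

Answer: 63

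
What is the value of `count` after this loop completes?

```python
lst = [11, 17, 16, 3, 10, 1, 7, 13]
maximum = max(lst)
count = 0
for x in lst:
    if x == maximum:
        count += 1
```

Count of max value 17 in [11, 17, 16, 3, 10, 1, 7, 13]
`count` takes the values: 0 → 1

Answer: 1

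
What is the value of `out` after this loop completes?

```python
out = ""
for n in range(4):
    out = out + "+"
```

Repeat '+' 4 times
`out` takes the values: "" → "+" → "++" → "+++" → "++++"

Answer: "++++"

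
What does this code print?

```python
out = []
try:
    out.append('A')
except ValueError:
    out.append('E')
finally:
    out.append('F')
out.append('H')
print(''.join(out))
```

Execution trace: 'A' (try body, no exception) → 'F' (finally) → 'H' (after the try/except). Output: AFH

Answer: AFH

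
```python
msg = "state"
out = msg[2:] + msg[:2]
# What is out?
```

Trace:
`msg = "state"` → msg = 'state'
`out = msg[2:] + msg[:2]` → out = 'atest'
So out = 'atest'

Answer: 'atest'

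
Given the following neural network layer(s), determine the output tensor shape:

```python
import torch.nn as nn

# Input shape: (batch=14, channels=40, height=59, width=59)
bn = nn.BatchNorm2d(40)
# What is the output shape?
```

Input: (14, 40, 59, 59) -> Output: (14, 40, 59, 59)

Answer: (14, 40, 59, 59)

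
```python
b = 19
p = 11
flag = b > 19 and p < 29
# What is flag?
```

Trace:
`b = 19` → b = 19
`p = 11` → p = 11
`flag = b > 19 and p < 29` → flag = False
So flag = False

Answer: False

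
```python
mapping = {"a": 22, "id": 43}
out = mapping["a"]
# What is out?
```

Trace:
`mapping = {"a": 22, "id": 43}` → mapping = {'a': 22, 'id': 43}
`out = mapping["a"]` → out = 22
So out = 22

Answer: 22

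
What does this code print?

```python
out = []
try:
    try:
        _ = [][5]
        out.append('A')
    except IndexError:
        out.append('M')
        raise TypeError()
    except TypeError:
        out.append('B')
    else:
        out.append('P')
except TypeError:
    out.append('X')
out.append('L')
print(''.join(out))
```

Execution trace: 'M' (inner except IndexError) → 'X' (outer except TypeError) → 'L' (after the try/except). Output: MXL

Answer: MXL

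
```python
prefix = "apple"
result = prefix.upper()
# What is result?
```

Trace:
`prefix = "apple"` → prefix = 'apple'
`result = prefix.upper()` → result = 'APPLE'
So result = 'APPLE'

Answer: 'APPLE'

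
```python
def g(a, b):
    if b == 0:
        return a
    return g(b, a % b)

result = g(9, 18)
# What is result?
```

g(9, 18) -> g(18, 9) -> g(9, 0) -> 9

Answer: 9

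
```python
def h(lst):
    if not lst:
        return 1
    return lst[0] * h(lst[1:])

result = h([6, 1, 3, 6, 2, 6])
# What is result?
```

Product over [6, 1, 3, 6, 2, 6] = 6 * 1 * 3 * 6 * 2 * 6 = 1296

Answer: 1296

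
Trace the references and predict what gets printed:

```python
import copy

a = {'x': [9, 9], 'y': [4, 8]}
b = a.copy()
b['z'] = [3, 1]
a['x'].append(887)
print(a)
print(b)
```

Key concept: shallow copy of dict with mutable values.
Step by step:
`a = {'x': [9, 9], 'y': [4, 8]}` → a = {'x': [9, 9], 'y': [4, 8]}
`b = a.copy()` → b = {'x': [9, 9], 'y': [4, 8]}
`b['z'] = [3, 1]` → b = {'x': [9, 9], 'y': [4, 8], 'z': [3, 1]}
`a['x'].append(887)` → a = {'x': [9, 9, 887], 'y': [4, 8]}; b = {'x': [9, 9, 887], 'y': [4, 8], 'z': [3, 1]}
`print(a)` → prints {'x': [9, 9, 887], 'y': [4, 8]}
`print(b)` → prints {'x': [9, 9, 887], 'y': [4, 8], 'z': [3, 1]}

Answer:
{'x': [9, 9, 887], 'y': [4, 8]}
{'x': [9, 9, 887], 'y': [4, 8], 'z': [3, 1]}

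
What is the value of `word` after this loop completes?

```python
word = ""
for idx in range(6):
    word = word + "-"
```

Repeat '-' 6 times
`word` takes the values: "" → "-" → "--" → "---" → "----" → "-----" → "------"

Answer: "------"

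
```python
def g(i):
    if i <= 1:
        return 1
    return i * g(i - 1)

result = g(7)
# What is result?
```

g(7) = 7 * 6 * 5 * 4 * 3 * 2 * 1 = 5040

Answer: 5040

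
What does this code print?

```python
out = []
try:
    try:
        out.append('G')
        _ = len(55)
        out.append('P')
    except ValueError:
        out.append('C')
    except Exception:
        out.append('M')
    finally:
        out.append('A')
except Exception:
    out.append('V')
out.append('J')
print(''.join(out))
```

Execution trace: 'G' (inner try body) → 'M' (inner except Exception) → 'A' (inner finally) → 'J' (after the try/except). Output: GMAJ

Answer: GMAJ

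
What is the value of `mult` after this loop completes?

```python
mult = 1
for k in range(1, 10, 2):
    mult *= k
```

Product of 1, 3, 5, ... up to 9
`mult` takes the values: 1 → 3 → 15 → 105 → 945

Answer: 945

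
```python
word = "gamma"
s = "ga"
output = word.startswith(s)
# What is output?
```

Trace:
`word = "gamma"` → word = 'gamma'
`s = "ga"` → s = 'ga'
`output = word.startswith(s)` → output = True
So output = True

Answer: True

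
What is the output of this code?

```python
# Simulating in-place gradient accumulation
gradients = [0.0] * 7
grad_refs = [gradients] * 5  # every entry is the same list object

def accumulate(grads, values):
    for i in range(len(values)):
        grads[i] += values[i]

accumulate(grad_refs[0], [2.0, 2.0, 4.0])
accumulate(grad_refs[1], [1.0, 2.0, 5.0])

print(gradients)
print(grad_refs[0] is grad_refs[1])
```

Key concept: gradient accumulation aliasing.
Step by step:
`gradients = [0.0] * 7` → gradients = [0.0, 0.0, 0.0, 0.0, 0.0, 0.0, 0.0]
`grad_refs = [gradients] * 5` → grad_refs = [[0.0, 0.0, 0.0, 0.0, 0.0, 0.0, 0.0], [0.0, 0.0, 0.0, 0.0, 0.0, 0.0, 0.0], [0.0, 0.0, 0.0, 0.0, 0.0, 0.0, 0.0], [0.0, 0.0, 0.0, 0.0, 0.0, 0.0, 0.0], [0.0, 0.0, 0.0, 0.0, 0.0, 0.0, 0.0]]
`accumulate(grad_refs[0], [2.0, 2.0, 4.0])` → gradients = [2.0, 2.0, 4.0, 0.0, 0.0, 0.0, 0.0]; grad_refs = [[2.0, 2.0, 4.0, 0.0, 0.0, 0.0, 0.0], [2.0, 2.0, 4.0, 0.0, 0.0, 0.0, 0.0], [2.0, 2.0, 4.0, 0.0, 0.0, 0.0, 0.0], [2.0, 2.0, 4.0, 0.0, 0.0, 0.0, 0.0], [2.0, 2.0, 4.0, 0.0, 0.0, 0.0, 0.0]]
`accumulate(grad_refs[1], [1.0, 2.0, 5.0])` → gradients = [3.0, 4.0, 9.0, 0.0, 0.0, 0.0, 0.0]; grad_refs = [[3.0, 4.0, 9.0, 0.0, 0.0, 0.0, 0.0], [3.0, 4.0, 9.0, 0.0, 0.0, 0.0, 0.0], [3.0, 4.0, 9.0, 0.0, 0.0, 0.0, 0.0], [3.0, 4.0, 9.0, 0.0, 0.0, 0.0, 0.0], [3.0, 4.0, 9.0, 0.0, 0.0, 0.0, 0.0]]
`print(gradients)` → prints [3.0, 4.0, 9.0, 0.0, 0.0, 0.0, 0.0]
`print(grad_refs[0] is grad_refs[1])` → prints True

Answer:
[3.0, 4.0, 9.0, 0.0, 0.0, 0.0, 0.0]
True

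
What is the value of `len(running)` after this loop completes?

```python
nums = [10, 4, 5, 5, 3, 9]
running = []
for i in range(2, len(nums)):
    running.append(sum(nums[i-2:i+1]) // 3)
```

Number of 3-element averages
`running` takes the values: [] → [6] → [6, 4] → [6, 4, 4] → [6, 4, 4, 5]
So `len(running)` = 4

Answer: 4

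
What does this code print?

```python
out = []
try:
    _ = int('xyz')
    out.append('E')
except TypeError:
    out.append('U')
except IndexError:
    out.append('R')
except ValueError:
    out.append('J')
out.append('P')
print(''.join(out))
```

Execution trace: 'J' (except ValueError) → 'P' (after the try/except). Output: JP

Answer: JP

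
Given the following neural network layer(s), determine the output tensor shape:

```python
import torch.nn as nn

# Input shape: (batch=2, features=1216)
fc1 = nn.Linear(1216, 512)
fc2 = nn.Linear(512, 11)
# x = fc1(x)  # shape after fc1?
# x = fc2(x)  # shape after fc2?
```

Input: (2, 1216) -> after fc1: (2, 512) -> Output: (2, 11)

Answer: (2, 11)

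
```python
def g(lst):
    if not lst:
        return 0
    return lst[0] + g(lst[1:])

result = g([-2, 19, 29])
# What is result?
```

(-2) + 19 + 29 + 0 = 46

Answer: 46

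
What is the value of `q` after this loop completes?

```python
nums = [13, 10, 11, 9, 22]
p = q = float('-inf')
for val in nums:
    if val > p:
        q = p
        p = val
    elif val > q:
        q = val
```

Second largest (with repeats) in [13, 10, 11, 9, 22]
`q` takes the values: -inf → 10 → 11 → 13

Answer: 13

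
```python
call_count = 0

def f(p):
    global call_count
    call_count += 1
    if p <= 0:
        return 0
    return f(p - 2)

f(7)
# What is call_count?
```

Linear recursion stepping by 2: 5 calls from p=7 down to ≤0.

Answer: 5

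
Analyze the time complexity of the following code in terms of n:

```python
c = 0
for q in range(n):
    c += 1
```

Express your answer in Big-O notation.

Each loop level contributes: n. Multiplying the contributions gives O(n).

Answer: O(n)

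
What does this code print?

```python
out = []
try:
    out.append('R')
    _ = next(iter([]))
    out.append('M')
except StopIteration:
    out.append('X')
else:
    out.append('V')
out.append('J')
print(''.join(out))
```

Execution trace: 'R' (try body) → 'X' (except StopIteration) → 'J' (after the try/except). Output: RXJ

Answer: RXJ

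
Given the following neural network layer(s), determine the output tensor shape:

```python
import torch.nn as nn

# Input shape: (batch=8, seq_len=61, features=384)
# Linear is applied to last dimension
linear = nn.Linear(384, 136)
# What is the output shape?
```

Input: (8, 61, 384) -> Output: (8, 61, 136)

Answer: (8, 61, 136)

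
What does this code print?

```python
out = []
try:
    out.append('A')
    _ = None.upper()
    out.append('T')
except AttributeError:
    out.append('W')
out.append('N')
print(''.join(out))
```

Execution trace: 'A' (try body) → 'W' (except AttributeError) → 'N' (after the try/except). Output: AWN

Answer: AWN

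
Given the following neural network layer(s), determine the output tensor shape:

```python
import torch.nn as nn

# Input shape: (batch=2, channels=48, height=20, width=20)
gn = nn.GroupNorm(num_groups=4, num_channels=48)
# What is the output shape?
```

Input: (2, 48, 20, 20) -> Output: (2, 48, 20, 20)

Answer: (2, 48, 20, 20)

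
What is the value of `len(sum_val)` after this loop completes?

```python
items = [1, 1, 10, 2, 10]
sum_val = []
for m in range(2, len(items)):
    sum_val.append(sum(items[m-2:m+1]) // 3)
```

Number of 3-element averages
`sum_val` takes the values: [] → [4] → [4, 4] → [4, 4, 7]
So `len(sum_val)` = 3

Answer: 3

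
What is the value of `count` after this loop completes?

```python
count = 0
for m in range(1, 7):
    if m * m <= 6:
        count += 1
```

Count numbers where m² ≤ 6
`count` takes the values: 0 → 1 → 2

Answer: 2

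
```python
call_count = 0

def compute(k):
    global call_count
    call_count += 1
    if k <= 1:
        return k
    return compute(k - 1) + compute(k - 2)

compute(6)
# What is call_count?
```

Calls(k) = 1 + Calls(k-1) + Calls(k-2); Calls(0)=Calls(1)=1. For k=6 this gives 25.

Answer: 25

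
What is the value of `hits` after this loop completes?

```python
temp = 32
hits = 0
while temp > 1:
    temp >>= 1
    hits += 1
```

Count right shifts until 1
`hits` takes the values: 0 → 1 → 2 → 3 → 4 → 5

Answer: 5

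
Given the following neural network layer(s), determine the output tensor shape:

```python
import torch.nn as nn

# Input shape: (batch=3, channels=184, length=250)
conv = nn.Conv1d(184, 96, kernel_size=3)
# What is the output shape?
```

Input: (3, 184, 250) -> Output: (3, 96, 248)

Answer: (3, 96, 248)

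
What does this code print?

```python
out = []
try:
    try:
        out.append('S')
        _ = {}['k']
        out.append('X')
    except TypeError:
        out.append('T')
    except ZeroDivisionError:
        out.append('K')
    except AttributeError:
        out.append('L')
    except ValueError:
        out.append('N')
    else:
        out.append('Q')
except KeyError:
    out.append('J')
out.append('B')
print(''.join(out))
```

Execution trace: 'S' (try body) → 'J' (outer except KeyError) → 'B' (after the try/except). Output: SJB

Answer: SJB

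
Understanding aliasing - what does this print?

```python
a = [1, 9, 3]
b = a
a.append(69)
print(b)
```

Key concept: basic list aliasing.
Step by step:
`a = [1, 9, 3]` → a = [1, 9, 3]
`b = a` → b = [1, 9, 3] (same object as a)
`a.append(69)` → a = [1, 9, 3, 69] (same object as b); b = [1, 9, 3, 69] (same object as a)
`print(b)` → prints [1, 9, 3, 69]

Answer: [1, 9, 3, 69]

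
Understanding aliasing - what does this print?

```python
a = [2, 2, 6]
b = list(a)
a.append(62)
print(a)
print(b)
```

Key concept: list() constructor creates copy.
Step by step:
`a = [2, 2, 6]` → a = [2, 2, 6]
`b = list(a)` → b = [2, 2, 6]
`a.append(62)` → a = [2, 2, 6, 62]
`print(a)` → prints [2, 2, 6, 62]
`print(b)` → prints [2, 2, 6]

Answer:
[2, 2, 6, 62]
[2, 2, 6]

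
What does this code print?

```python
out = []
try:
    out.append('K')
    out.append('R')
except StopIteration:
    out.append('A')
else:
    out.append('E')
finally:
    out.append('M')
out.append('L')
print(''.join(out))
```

Execution trace: 'K' (try body) → 'R' (try body, no exception) → 'E' (else) → 'M' (finally) → 'L' (after the try/except). Output: KREML

Answer: KREML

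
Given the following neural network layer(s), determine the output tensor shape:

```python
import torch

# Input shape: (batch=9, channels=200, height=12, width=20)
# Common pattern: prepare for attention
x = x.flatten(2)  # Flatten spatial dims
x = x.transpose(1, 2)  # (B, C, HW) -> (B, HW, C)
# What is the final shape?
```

Input: (9, 200, 12, 20) -> after flatten(2): (9, 200, 240) -> Output: (9, 240, 200)

Answer: (9, 240, 200)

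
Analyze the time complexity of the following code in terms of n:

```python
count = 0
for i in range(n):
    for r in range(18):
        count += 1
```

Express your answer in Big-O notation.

Each loop level contributes: n × 1. Multiplying the contributions gives O(n).

Answer: O(n)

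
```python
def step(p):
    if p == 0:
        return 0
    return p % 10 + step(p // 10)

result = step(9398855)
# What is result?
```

Sum of digits of 9398855: 5 + 5 + 8 + 8 + 9 + 3 + 9 = 47

Answer: 47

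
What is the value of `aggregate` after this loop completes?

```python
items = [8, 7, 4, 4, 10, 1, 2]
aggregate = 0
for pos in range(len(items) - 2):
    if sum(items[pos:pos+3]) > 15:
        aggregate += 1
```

Count windows with sum > 15
`aggregate` takes the values: 0 → 1 → 2

Answer: 2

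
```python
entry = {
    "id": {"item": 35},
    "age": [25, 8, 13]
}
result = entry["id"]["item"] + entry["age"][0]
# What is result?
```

Trace:
`entry = { ...` → entry = {'id': {'item': 35}, 'age': [25, 8, 13]}
`result = entry["id"]["item"] + entry["age"][0]` → result = 60
So result = 60

Answer: 60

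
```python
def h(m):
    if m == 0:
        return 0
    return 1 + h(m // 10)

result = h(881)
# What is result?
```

Count of digits of 881: 3

Answer: 3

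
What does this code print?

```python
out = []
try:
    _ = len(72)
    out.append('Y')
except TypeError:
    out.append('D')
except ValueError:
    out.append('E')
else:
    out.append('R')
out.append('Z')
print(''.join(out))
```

Execution trace: 'D' (except TypeError) → 'Z' (after the try/except). Output: DZ

Answer: DZ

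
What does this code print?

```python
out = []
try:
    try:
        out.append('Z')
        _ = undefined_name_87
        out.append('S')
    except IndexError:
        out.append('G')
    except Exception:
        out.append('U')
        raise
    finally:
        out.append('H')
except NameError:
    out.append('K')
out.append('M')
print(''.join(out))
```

Execution trace: 'Z' (inner try body) → 'U' (inner except Exception) → 'H' (inner finally) → 'K' (outer except NameError) → 'M' (after the try/except). Output: ZUHKM

Answer: ZUHKM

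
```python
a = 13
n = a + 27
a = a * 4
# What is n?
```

Trace:
`a = 13` → a = 13
`n = a + 27` → n = 40
`a = a * 4` → a = 52
So n = 40

Answer: 40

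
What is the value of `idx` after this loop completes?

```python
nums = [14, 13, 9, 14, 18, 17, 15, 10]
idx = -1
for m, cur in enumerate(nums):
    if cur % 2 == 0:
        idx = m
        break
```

First even number index in [14, 13, 9, 14, 18, 17, 15, 10]
`idx` takes the values: -1 → 0

Answer: 0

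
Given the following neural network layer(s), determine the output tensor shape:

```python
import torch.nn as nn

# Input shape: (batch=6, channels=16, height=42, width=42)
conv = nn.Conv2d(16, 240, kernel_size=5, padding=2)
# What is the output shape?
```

Input: (6, 16, 42, 42) -> Output: (6, 240, 42, 42)

Answer: (6, 240, 42, 42)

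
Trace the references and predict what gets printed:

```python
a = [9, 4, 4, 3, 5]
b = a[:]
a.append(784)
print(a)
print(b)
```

Key concept: slice [:] creates copy.
Step by step:
`a = [9, 4, 4, 3, 5]` → a = [9, 4, 4, 3, 5]
`b = a[:]` → b = [9, 4, 4, 3, 5]
`a.append(784)` → a = [9, 4, 4, 3, 5, 784]
`print(a)` → prints [9, 4, 4, 3, 5, 784]
`print(b)` → prints [9, 4, 4, 3, 5]

Answer:
[9, 4, 4, 3, 5, 784]
[9, 4, 4, 3, 5]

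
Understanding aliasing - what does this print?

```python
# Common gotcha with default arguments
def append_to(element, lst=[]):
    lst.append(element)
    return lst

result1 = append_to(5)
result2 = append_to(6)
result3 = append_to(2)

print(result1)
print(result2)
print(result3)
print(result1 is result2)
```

Key concept: mutable default argument gotcha.
Step by step:
`result1 = append_to(5)` → result1 = [5]
`result2 = append_to(6)` → result1 = [5, 6] (same object as result2); result2 = [5, 6] (same object as result1)
`result3 = append_to(2)` → result1 = [5, 6, 2] (same object as result2, result3); result2 = [5, 6, 2] (same object as result1, result3); result3 = [5, 6, 2] (same object as result1, result2)
`print(result1)` → prints [5, 6, 2]
`print(result2)` → prints [5, 6, 2]
`print(result3)` → prints [5, 6, 2]
`print(result1 is result2)` → prints True

Answer:
[5, 6, 2]
[5, 6, 2]
[5, 6, 2]
True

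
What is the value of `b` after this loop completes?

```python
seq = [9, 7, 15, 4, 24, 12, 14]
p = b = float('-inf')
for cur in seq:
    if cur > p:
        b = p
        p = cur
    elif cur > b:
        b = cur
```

Second largest (with repeats) in [9, 7, 15, 4, 24, 12, 14]
`b` takes the values: -inf → 7 → 9 → 15

Answer: 15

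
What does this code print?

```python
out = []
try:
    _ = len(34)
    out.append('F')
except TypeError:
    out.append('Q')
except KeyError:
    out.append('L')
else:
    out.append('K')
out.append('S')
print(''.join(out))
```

Execution trace: 'Q' (except TypeError) → 'S' (after the try/except). Output: QS

Answer: QS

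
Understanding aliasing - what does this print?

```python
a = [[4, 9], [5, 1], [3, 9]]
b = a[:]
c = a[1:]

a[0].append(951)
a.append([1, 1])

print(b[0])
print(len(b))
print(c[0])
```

Key concept: slice with nested mutation.
Step by step:
`a = [[4, 9], [5, 1], [3, 9]]` → a = [[4, 9], [5, 1], [3, 9]]
`b = a[:]` → b = [[4, 9], [5, 1], [3, 9]]
`c = a[1:]` → c = [[5, 1], [3, 9]]
`a[0].append(951)` → a = [[4, 9, 951], [5, 1], [3, 9]]; b = [[4, 9, 951], [5, 1], [3, 9]]
`a.append([1, 1])` → a = [[4, 9, 951], [5, 1], [3, 9], [1, 1]]
`print(b[0])` → prints [4, 9, 951]
`print(len(b))` → prints 3
`print(c[0])` → prints [5, 1]

Answer:
[4, 9, 951]
3
[5, 1]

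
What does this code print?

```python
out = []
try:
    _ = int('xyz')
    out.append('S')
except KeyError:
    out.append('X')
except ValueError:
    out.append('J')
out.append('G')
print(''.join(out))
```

Execution trace: 'J' (except ValueError) → 'G' (after the try/except). Output: JG

Answer: JG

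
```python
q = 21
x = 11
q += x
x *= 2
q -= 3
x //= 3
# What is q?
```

Trace:
`q = 21` → q = 21
`x = 11` → x = 11
`q += x` → q = 32
`x *= 2` → x = 22
`q -= 3` → q = 29
`x //= 3` → x = 7
So q = 29

Answer: 29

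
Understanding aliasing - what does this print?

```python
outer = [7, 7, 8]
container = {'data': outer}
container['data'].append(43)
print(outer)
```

Key concept: dict holds reference to list.
Step by step:
`outer = [7, 7, 8]` → outer = [7, 7, 8]
`container = {'data': outer}` → container = {'data': [7, 7, 8]}
`container['data'].append(43)` → outer = [7, 7, 8, 43]; container = {'data': [7, 7, 8, 43]}
`print(outer)` → prints [7, 7, 8, 43]

Answer: [7, 7, 8, 43]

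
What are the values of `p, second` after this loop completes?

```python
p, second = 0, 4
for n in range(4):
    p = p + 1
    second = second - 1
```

p goes 0→4, second goes 4→0
`p, second` takes the values: (0, 4) → (1, 4) → (1, 3) → (2, 3) → (2, 2) → (3, 2) → (3, 1) → (4, 1) → (4, 0)

Answer: 4, 0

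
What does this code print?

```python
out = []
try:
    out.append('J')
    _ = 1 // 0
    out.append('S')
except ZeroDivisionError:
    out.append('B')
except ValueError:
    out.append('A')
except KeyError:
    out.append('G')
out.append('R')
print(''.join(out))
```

Execution trace: 'J' (try body) → 'B' (except ZeroDivisionError) → 'R' (after the try/except). Output: JBR

Answer: JBR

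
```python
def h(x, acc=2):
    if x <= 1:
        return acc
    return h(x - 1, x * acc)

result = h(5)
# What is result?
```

Accumulator trace (n, acc): (5, 2) -> (4, 10) -> (3, 40) -> (2, 120) -> (1, 240) -> return 240

Answer: 240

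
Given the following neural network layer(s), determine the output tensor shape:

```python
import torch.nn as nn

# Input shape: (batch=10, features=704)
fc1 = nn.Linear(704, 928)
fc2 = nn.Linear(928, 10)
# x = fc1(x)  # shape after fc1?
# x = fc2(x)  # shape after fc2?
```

Input: (10, 704) -> after fc1: (10, 928) -> Output: (10, 10)

Answer: (10, 10)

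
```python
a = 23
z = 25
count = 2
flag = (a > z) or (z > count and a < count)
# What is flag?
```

Trace:
`a = 23` → a = 23
`z = 25` → z = 25
`count = 2` → count = 2
`flag = (a > z) or (z > count and a < count)` → flag = False
So flag = False

Answer: False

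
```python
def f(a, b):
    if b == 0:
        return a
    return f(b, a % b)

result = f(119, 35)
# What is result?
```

f(119, 35) -> f(35, 14) -> f(14, 7) -> f(7, 0) -> 7

Answer: 7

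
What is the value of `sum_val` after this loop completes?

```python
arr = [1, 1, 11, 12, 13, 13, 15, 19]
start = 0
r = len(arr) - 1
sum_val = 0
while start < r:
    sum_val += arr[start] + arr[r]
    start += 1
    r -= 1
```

Sum of pairs from ends
`sum_val` takes the values: 0 → 20 → 36 → 60 → 85

Answer: 85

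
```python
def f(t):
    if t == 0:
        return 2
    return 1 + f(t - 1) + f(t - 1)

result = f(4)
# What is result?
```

f(t) = 1 + 2·f(t-1), f(0)=2. Closed form: (2+1)·2^4 - 1 = 47.

Answer: 47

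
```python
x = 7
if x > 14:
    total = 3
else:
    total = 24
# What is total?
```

Trace:
`x = 7` → x = 7
`if x > 14: ...` → x > 14 is False, take else branch → total = 24
So total = 24

Answer: 24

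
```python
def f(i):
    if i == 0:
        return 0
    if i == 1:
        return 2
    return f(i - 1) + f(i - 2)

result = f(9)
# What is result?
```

Build up from base cases: f(0)=0, f(1)=2, f(2)=2, f(3)=4, f(4)=6, f(5)=10, f(6)=16, ..., f(9)=68

Answer: 68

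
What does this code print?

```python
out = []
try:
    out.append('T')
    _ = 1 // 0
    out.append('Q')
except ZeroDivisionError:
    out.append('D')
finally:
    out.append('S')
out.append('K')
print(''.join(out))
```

Execution trace: 'T' (try body) → 'D' (except ZeroDivisionError) → 'S' (finally) → 'K' (after the try/except). Output: TDSK

Answer: TDSK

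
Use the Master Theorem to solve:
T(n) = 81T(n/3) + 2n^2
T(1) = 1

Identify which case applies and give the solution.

a=81, b=3, f(n)=2n^2. log_3(81) = 4. Since c=2 < 4, Case 1 applies: T(n) = Θ(n^log_b(a)) = O(n^4).

Answer: O(n^4) - Case 1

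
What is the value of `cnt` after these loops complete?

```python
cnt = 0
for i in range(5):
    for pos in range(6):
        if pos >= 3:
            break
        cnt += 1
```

Inner breaks at 3, outer runs 5 times
`cnt` takes the values: 0 → 1 → 2 → 3 → 4 → 5 → 6 → 7 → 8 → 9 → 10 → 11 → 12 → 13 → 14 → 15

Answer: 15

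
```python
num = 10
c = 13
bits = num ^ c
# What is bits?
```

Trace:
`num = 10` → num = 10
`c = 13` → c = 13
`bits = num ^ c` → bits = 7
So bits = 7

Answer: 7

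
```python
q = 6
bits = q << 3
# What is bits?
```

Trace:
`q = 6` → q = 6
`bits = q << 3` → bits = 48
So bits = 48

Answer: 48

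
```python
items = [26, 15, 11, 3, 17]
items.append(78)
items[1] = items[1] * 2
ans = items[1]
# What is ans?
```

Trace:
`items = [26, 15, 11, 3, 17]` → items = [26, 15, 11, 3, 17]
`items.append(78)` → items = [26, 15, 11, 3, 17, 78]
`items[1] = items[1] * 2` → items = [26, 30, 11, 3, 17, 78]
`ans = items[1]` → ans = 30
So ans = 30

Answer: 30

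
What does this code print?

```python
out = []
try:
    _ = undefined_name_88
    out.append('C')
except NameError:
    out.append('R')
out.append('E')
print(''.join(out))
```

Execution trace: 'R' (except NameError) → 'E' (after the try/except). Output: RE

Answer: RE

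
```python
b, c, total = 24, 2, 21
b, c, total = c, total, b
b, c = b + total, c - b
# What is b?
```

Trace:
`b, c, total = 24, 2, 21` → b = 24; c = 2; total = 21
`b, c, total = c, total, b` → b = 2; c = 21; total = 24
`b, c = b + total, c - b` → b = 26; c = 19
So b = 26

Answer: 26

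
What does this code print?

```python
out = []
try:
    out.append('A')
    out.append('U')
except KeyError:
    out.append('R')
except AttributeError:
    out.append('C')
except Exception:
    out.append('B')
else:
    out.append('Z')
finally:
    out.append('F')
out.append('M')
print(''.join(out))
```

Execution trace: 'A' (try body) → 'U' (try body, no exception) → 'Z' (else) → 'F' (finally) → 'M' (after the try/except). Output: AUZFM

Answer: AUZFM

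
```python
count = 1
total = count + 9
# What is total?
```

Trace:
`count = 1` → count = 1
`total = count + 9` → total = 10
So total = 10

Answer: 10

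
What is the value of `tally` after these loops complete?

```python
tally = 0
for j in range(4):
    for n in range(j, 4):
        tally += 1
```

Upper triangle: 4 + 3 + ... + 1
`tally` takes the values: 0 → 1 → 2 → 3 → 4 → 5 → 6 → 7 → 8 → 9 → 10

Answer: 10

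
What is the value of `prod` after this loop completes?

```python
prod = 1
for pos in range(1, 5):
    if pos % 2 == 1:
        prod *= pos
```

Product of odd numbers 1 to 4
`prod` takes the values: 1 → 3

Answer: 3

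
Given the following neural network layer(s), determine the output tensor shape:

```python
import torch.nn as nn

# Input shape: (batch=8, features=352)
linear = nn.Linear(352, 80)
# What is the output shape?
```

Input: (8, 352) -> Output: (8, 80)

Answer: (8, 80)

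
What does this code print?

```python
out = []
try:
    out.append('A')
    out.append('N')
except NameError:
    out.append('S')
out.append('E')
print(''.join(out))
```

Execution trace: 'A' (try body) → 'N' (try body, no exception) → 'E' (after the try/except). Output: ANE

Answer: ANE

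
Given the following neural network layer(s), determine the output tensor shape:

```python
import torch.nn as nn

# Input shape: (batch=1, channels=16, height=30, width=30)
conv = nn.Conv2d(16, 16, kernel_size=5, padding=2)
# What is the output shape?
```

Input: (1, 16, 30, 30) -> Output: (1, 16, 30, 30)

Answer: (1, 16, 30, 30)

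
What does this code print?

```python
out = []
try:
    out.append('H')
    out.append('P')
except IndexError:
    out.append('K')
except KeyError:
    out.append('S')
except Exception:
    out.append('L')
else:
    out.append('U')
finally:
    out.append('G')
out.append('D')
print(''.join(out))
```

Execution trace: 'H' (try body) → 'P' (try body, no exception) → 'U' (else) → 'G' (finally) → 'D' (after the try/except). Output: HPUGD

Answer: HPUGD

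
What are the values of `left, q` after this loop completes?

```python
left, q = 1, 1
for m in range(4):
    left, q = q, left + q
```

Fibonacci: after 4 iterations
`left, q` takes the values: (1, 1) → (1, 2) → (2, 3) → (3, 5) → (5, 8)

Answer: 5, 8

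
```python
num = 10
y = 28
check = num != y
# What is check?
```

Trace:
`num = 10` → num = 10
`y = 28` → y = 28
`check = num != y` → check = True
So check = True

Answer: True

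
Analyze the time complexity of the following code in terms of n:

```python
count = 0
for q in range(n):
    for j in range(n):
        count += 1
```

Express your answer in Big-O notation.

Each loop level contributes: n × n. Multiplying the contributions gives O(n^2).

Answer: O(n^2)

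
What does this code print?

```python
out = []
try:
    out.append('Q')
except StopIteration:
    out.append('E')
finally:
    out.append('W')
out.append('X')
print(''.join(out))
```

Execution trace: 'Q' (try body, no exception) → 'W' (finally) → 'X' (after the try/except). Output: QWX

Answer: QWX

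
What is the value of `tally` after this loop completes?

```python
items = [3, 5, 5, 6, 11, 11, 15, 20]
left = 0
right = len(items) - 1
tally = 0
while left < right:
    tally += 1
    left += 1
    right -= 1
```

Iterations until pointers meet (list length 8)
`tally` takes the values: 0 → 1 → 2 → 3 → 4

Answer: 4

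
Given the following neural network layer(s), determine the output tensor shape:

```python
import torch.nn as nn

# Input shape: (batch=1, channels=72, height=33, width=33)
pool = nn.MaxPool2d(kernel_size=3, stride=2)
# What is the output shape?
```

Input: (1, 72, 33, 33) -> Output: (1, 72, 16, 16)

Answer: (1, 72, 16, 16)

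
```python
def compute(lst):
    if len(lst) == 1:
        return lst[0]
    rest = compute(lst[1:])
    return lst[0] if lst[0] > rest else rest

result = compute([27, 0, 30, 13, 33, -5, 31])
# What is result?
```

Recursive max over [27, 0, 30, 13, 33, -5, 31] = 33

Answer: 33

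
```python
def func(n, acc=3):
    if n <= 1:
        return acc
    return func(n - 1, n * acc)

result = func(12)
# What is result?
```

Accumulator trace (n, acc): (12, 3) -> (11, 36) -> (10, 396) -> (9, 3960) -> (8, 35640) -> (7, 285120) -> (6, 1995840) -> (5, 11975040) -> (4, 59875200) -> (3, 239500800) -> (2, 718502400) -> (1, 1437004800) -> return 1437004800

Answer: 1437004800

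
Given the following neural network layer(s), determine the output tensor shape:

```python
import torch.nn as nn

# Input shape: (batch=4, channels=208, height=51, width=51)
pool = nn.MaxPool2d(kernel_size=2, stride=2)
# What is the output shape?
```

Input: (4, 208, 51, 51) -> Output: (4, 208, 25, 25)

Answer: (4, 208, 25, 25)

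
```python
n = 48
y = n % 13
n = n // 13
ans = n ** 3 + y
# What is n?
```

Trace:
`n = 48` → n = 48
`y = n % 13` → y = 9
`n = n // 13` → n = 3
`ans = n ** 3 + y` → ans = 36
So n = 3

Answer: 3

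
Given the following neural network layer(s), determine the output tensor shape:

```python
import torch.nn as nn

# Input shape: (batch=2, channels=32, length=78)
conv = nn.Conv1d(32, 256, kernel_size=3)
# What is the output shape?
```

Input: (2, 32, 78) -> Output: (2, 256, 76)

Answer: (2, 256, 76)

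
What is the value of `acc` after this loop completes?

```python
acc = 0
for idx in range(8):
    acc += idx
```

Sum of 0 to 7 = 28
`acc` takes the values: 0 → 1 → 3 → 6 → 10 → 15 → 21 → 28

Answer: 28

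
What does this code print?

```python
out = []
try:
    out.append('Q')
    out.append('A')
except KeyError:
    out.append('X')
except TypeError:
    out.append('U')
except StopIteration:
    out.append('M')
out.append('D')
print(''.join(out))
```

Execution trace: 'Q' (try body) → 'A' (try body, no exception) → 'D' (after the try/except). Output: QAD

Answer: QAD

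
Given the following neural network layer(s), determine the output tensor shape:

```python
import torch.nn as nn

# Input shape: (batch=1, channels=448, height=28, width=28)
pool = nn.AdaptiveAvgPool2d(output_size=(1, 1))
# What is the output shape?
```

Input: (1, 448, 28, 28) -> Output: (1, 448, 1, 1)

Answer: (1, 448, 1, 1)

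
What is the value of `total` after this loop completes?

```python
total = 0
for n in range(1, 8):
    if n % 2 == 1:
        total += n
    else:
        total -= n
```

Add odd, subtract even
`total` takes the values: 0 → 1 → -1 → 2 → -2 → 3 → -3 → 4

Answer: 4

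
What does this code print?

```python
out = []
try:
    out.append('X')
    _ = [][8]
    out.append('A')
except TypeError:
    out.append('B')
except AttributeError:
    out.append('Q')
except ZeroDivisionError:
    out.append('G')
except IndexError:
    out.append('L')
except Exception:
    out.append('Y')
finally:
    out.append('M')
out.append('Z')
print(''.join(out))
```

Execution trace: 'X' (try body) → 'L' (except IndexError) → 'M' (finally) → 'Z' (after the try/except). Output: XLMZ

Answer: XLMZ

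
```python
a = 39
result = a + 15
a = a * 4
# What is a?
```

Trace:
`a = 39` → a = 39
`result = a + 15` → result = 54
`a = a * 4` → a = 156
So a = 156

Answer: 156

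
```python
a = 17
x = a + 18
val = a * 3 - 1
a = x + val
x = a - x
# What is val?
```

Trace:
`a = 17` → a = 17
`x = a + 18` → x = 35
`val = a * 3 - 1` → val = 50
`a = x + val` → a = 85
`x = a - x` → x = 50
So val = 50

Answer: 50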